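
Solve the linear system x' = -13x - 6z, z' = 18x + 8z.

x(t) = c_1e^(-t) - 2c_2e^(-4t), z(t) = -2c_1e^(-t) + 3c_2e^(-4t)

Coefficient matrix A = [[-13, -6], [18, 8]].
Characteristic polynomial det(A - λI) = λ^2 + 5λ + 4 = 0.
Eigenvalues λ = -1, -4.
For λ=-1: (A-λI) row 1 is [-12, -6], so an eigenvector is (1, -2).
For λ=-4: (A-λI) row 1 is [-9, -6], so an eigenvector is (-2, 3).
General solution: c_1e^(-t)(1,-2) + c_2e^(-4t)(-2,3).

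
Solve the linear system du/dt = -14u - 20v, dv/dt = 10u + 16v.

Coefficient matrix A = [[-14, -20], [10, 16]].
Characteristic polynomial det(A - λI) = λ^2 - 2λ - 24 = 0.
Eigenvalues λ = -4, 6.
For λ=-4: (A-λI) row 1 is [-10, -20], so an eigenvector is (2, -1).
For λ=6: (A-λI) row 1 is [-20, -20], so an eigenvector is (-1, 1).
General solution: K_1e^(-4t)(2,-1) + K_2e^(6t)(-1,1).

u(t) = 2K_1e^(-4t) - K_2e^(6t), v(t) = -K_1e^(-4t) + K_2e^(6t)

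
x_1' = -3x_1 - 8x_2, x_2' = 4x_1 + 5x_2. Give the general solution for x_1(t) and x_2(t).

Coefficient matrix A = [[-3, -8], [4, 5]].
Characteristic polynomial det(A - λI) = λ^2 - 2λ + 17 = 0.
Eigenvalues λ = 1 ± 4i (complex conjugate pair).
For λ=1+4i: an eigenvector is (1,0) - i(-1,1) = (1 + i, 0 - i).
A real fundamental pair from Re and Im of e^((1+4i)t)v: X_1 = e^(t)(cos(4t)·(1,0) + sin(4t)·(-1,1)), X_2 = e^(t)(sin(4t)·(1,0) - cos(4t)·(-1,1)).
General solution: K_1X_1 + K_2X_2.

x_1(t) = -K_1e^(t)sin(4t) + K_1e^(t)cos(4t) + K_2e^(t)sin(4t) + K_2e^(t)cos(4t), x_2(t) = K_1e^(t)sin(4t) - K_2e^(t)cos(4t)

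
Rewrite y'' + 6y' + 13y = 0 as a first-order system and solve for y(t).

y(t) = c_1e^(-3t)cos(2t) + c_2e^(-3t)sin(2t)

Let x_1 = y, x_2 = y'. Then x_1' = x_2 and x_2' = -13x_1 - 6x_2.
A = [[0,1],[-13,-6]]; det(A-λI) = λ^2 + 6λ + 13.
Eigenvalues λ = -3 ± 2i.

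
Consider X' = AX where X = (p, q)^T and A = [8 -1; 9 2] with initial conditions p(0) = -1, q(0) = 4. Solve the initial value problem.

Coefficient matrix A = [[8, -1], [9, 2]].
Characteristic polynomial det(A - λI) = λ^2 - 10λ + 25 = 0.
Single eigenvalue λ = 5 with algebraic multiplicity 2.
Eigenvector v = (1,3); generalized eigenvector w with (A-λI)w=v is (0,-1).
General solution: e^(5t)[K_1·v + K_2·(t·v + w)].
Applying p(0)=-1, q(0)=4 gives K_1=-1, K_2=-7.

p(t) = -7te^(5t) - e^(5t), q(t) = -21te^(5t) + 4e^(5t)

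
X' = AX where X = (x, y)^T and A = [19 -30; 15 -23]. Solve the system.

Coefficient matrix A = [[19, -30], [15, -23]].
Characteristic polynomial det(A - λI) = λ^2 + 4λ + 13 = 0.
Eigenvalues λ = -2 ± 3i (complex conjugate pair).
For λ=-2+3i: an eigenvector is (-3,-2) - i(-1,-1) = (-3 + i, -2 + i).
A real fundamental pair from Re and Im of e^((-2+3i)t)v: X_1 = e^(-2t)(cos(3t)·(-3,-2) + sin(3t)·(-1,-1)), X_2 = e^(-2t)(sin(3t)·(-3,-2) - cos(3t)·(-1,-1)).
General solution: C_1X_1 + C_2X_2.

x(t) = -C_1e^(-2t)sin(3t) - 3C_1e^(-2t)cos(3t) - 3C_2e^(-2t)sin(3t) + C_2e^(-2t)cos(3t), y(t) = -C_1e^(-2t)sin(3t) - 2C_1e^(-2t)cos(3t) - 2C_2e^(-2t)sin(3t) + C_2e^(-2t)cos(3t)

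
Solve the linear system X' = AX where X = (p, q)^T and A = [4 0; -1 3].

p(t) = -C_2e^(4t), q(t) = -C_1e^(3t) + C_2e^(4t)

Coefficient matrix A = [[4, 0], [-1, 3]].
Characteristic polynomial det(A - λI) = λ^2 - 7λ + 12 = 0.
Eigenvalues λ = 3, 4.
For λ=3: (A-λI) row 1 is [1, 0], so an eigenvector is (0, -1).
For λ=4: (A-λI) row 2 is [-1, -1], so an eigenvector is (-1, 1).
General solution: C_1e^(3t)(0,-1) + C_2e^(4t)(-1,1).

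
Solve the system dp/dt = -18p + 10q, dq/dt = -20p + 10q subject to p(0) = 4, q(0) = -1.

p(t) = -33e^(-4t)sin(2t) + 4e^(-4t)cos(2t), q(t) = -47e^(-4t)sin(2t) - e^(-4t)cos(2t)

Coefficient matrix A = [[-18, 10], [-20, 10]].
Characteristic polynomial det(A - λI) = λ^2 + 8λ + 20 = 0.
Eigenvalues λ = -4 ± 2i (complex conjugate pair).
For λ=-4+2i: an eigenvector is (-1,-1) - i(2,3) = (-1 - 2i, -1 - 3i).
A real fundamental pair from Re and Im of e^((-4+2i)t)v: X_1 = e^(-4t)(cos(2t)·(-1,-1) + sin(2t)·(2,3)), X_2 = e^(-4t)(sin(2t)·(-1,-1) - cos(2t)·(2,3)).
General solution: c_1X_1 + c_2X_2.
Applying p(0)=4, q(0)=-1 gives c_1=-14, c_2=5.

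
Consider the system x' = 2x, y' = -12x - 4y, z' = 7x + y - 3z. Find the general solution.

x(t) = C_2e^(2t), y(t) = C_1e^(-4t) - 2C_2e^(2t), z(t) = -C_1e^(-4t) + C_2e^(2t) + C_3e^(-3t)

Coefficient matrix A = [[2, 0, 0], [-12, -4, 0], [7, 1, -3]].
det(A - λI) = 0 gives eigenvalues λ = -4, 2, -3.
For λ=-4: eigenvector (0,1,-1).
For λ=2: eigenvector (1,-2,1).
For λ=-3: eigenvector (0,0,1).
General solution: C_1e^(-4t)(0,1,-1) + C_2e^(2t)(1,-2,1) + C_3e^(-3t)(0,0,1).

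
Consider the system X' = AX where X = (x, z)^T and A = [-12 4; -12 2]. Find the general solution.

Coefficient matrix A = [[-12, 4], [-12, 2]].
Characteristic polynomial det(A - λI) = λ^2 + 10λ + 24 = 0.
Eigenvalues λ = -4, -6.
For λ=-4: (A-λI) row 1 is [-8, 4], so an eigenvector is (-1, -2).
For λ=-6: (A-λI) row 1 is [-6, 4], so an eigenvector is (-2, -3).
General solution: K_1e^(-4t)(-1,-2) + K_2e^(-6t)(-2,-3).

x(t) = -K_1e^(-4t) - 2K_2e^(-6t), z(t) = -2K_1e^(-4t) - 3K_2e^(-6t)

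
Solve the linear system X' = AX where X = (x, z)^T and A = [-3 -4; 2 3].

Coefficient matrix A = [[-3, -4], [2, 3]].
Characteristic polynomial det(A - λI) = λ^2 - 1 = 0.
Eigenvalues λ = -1, 1.
For λ=-1: (A-λI) row 1 is [-2, -4], so an eigenvector is (2, -1).
For λ=1: (A-λI) row 1 is [-4, -4], so an eigenvector is (-1, 1).
General solution: c_1e^(-t)(2,-1) + c_2e^(t)(-1,1).

x(t) = 2c_1e^(-t) - c_2e^(t), z(t) = -c_1e^(-t) + c_2e^(t)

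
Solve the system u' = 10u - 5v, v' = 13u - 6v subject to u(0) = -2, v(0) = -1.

u(t) = -11e^(2t)sin(t) - 2e^(2t)cos(t), v(t) = -18e^(2t)sin(t) - e^(2t)cos(t)

Coefficient matrix A = [[10, -5], [13, -6]].
Characteristic polynomial det(A - λI) = λ^2 - 4λ + 5 = 0.
Eigenvalues λ = 2 ± i (complex conjugate pair).
For λ=2+i: an eigenvector is (1,2) - i(-2,-3) = (1 + 2i, 2 + 3i).
A real fundamental pair from Re and Im of e^((2+i)t)v: X_1 = e^(2t)(cos(t)·(1,2) + sin(t)·(-2,-3)), X_2 = e^(2t)(sin(t)·(1,2) - cos(t)·(-2,-3)).
General solution: K_1X_1 + K_2X_2.
Applying u(0)=-2, v(0)=-1 gives K_1=4, K_2=-3.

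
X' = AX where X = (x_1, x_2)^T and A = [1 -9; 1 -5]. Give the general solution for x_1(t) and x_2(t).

Coefficient matrix A = [[1, -9], [1, -5]].
Characteristic polynomial det(A - λI) = λ^2 + 4λ + 4 = 0.
Single eigenvalue λ = -2 with algebraic multiplicity 2.
Eigenvector v = (-3,-1); generalized eigenvector w with (A-λI)w=v is (-1,0).
General solution: e^(-2t)[C_1·v + C_2·(t·v + w)].

x_1(t) = -3C_1e^(-2t) - 3C_2te^(-2t) - C_2e^(-2t), x_2(t) = -C_1e^(-2t) - C_2te^(-2t)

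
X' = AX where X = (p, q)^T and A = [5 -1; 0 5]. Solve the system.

p(t) = c_1e^(5t) + c_2te^(5t) + c_2e^(5t), q(t) = -c_2e^(5t)

Coefficient matrix A = [[5, -1], [0, 5]].
Characteristic polynomial det(A - λI) = λ^2 - 10λ + 25 = 0.
Single eigenvalue λ = 5 with algebraic multiplicity 2.
Eigenvector v = (1,0); generalized eigenvector w with (A-λI)w=v is (1,-1).
General solution: e^(5t)[c_1·v + c_2·(t·v + w)].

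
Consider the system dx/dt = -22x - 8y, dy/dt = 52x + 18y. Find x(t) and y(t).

x(t) = -c_1e^(-2t)sin(4t) - c_1e^(-2t)cos(4t) - c_2e^(-2t)sin(4t) + c_2e^(-2t)cos(4t), y(t) = 2c_1e^(-2t)sin(4t) + 3c_1e^(-2t)cos(4t) + 3c_2e^(-2t)sin(4t) - 2c_2e^(-2t)cos(4t)

Coefficient matrix A = [[-22, -8], [52, 18]].
Characteristic polynomial det(A - λI) = λ^2 + 4λ + 20 = 0.
Eigenvalues λ = -2 ± 4i (complex conjugate pair).
For λ=-2+4i: an eigenvector is (-1,3) - i(-1,2) = (-1 + i, 3 - 2i).
A real fundamental pair from Re and Im of e^((-2+4i)t)v: X_1 = e^(-2t)(cos(4t)·(-1,3) + sin(4t)·(-1,2)), X_2 = e^(-2t)(sin(4t)·(-1,3) - cos(4t)·(-1,2)).
General solution: c_1X_1 + c_2X_2.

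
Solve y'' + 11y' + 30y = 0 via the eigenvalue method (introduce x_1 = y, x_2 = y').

Let x_1 = y, x_2 = y'. Then x_1' = x_2 and x_2' = -30x_1 - 11x_2.
A = [[0,1],[-30,-11]]; det(A-λI) = λ^2 + 11λ + 30.
Eigenvalues λ = -5, -6 with eigenvectors (1,-5), (1,-6).

y(t) = c_1e^(-5t) + c_2e^(-6t)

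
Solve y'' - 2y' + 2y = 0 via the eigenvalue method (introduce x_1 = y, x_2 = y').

y(t) = K_1e^(t)cos(t) + K_2e^(t)sin(t)

Let x_1 = y, x_2 = y'. Then x_1' = x_2 and x_2' = -2x_1 + 2x_2.
A = [[0,1],[-2,2]]; det(A-λI) = λ^2 - 2λ + 2.
Eigenvalues λ = 1 ± i.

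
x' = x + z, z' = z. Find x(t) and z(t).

Coefficient matrix A = [[1, 1], [0, 1]].
Characteristic polynomial det(A - λI) = λ^2 - 2λ + 1 = 0.
Single eigenvalue λ = 1 with algebraic multiplicity 2.
Eigenvector v = (-1,0); generalized eigenvector w with (A-λI)w=v is (1,-1).
General solution: e^(t)[c_1·v + c_2·(t·v + w)].

x(t) = -c_1e^(t) - c_2te^(t) + c_2e^(t), z(t) = -c_2e^(t)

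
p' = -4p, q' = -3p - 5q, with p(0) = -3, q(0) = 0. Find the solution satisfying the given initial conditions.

Coefficient matrix A = [[-4, 0], [-3, -5]].
Characteristic polynomial det(A - λI) = λ^2 + 9λ + 20 = 0.
Eigenvalues λ = -5, -4.
For λ=-5: (A-λI) row 1 is [1, 0], so an eigenvector is (0, 1).
For λ=-4: (A-λI) row 2 is [-3, -1], so an eigenvector is (1, -3).
General solution: c_1e^(-5t)(0,1) + c_2e^(-4t)(1,-3).
Applying p(0)=-3, q(0)=0 gives c_1=-9, c_2=-3.

p(t) = -3e^(-4t), q(t) = 9e^(-4t) - 9e^(-5t)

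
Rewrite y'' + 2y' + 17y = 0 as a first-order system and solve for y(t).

y(t) = C_1e^(-t)cos(4t) + C_2e^(-t)sin(4t)

Let x_1 = y, x_2 = y'. Then x_1' = x_2 and x_2' = -17x_1 - 2x_2.
A = [[0,1],[-17,-2]]; det(A-λI) = λ^2 + 2λ + 17.
Eigenvalues λ = -1 ± 4i.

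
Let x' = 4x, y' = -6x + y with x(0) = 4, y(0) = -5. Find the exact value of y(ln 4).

-2036

A = [[4,0],[-6,1]]; eigenvalues λ = 4, 1.
Eigenvectors: (1,-2) for λ=4, (0,1) for λ=1.
From the initial condition, c_1 = 4, c_2 = 3.
y(ln 4) = (4)(4^4)(-2) + (3)(4^1)(1) = -2036.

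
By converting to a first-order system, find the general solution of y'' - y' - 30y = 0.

y(t) = K_1e^(6t) + K_2e^(-5t)

Let x_1 = y, x_2 = y'. Then x_1' = x_2 and x_2' = 30x_1 + x_2.
A = [[0,1],[30,1]]; det(A-λI) = λ^2 - λ - 30.
Eigenvalues λ = 6, -5 with eigenvectors (1,6), (1,-5).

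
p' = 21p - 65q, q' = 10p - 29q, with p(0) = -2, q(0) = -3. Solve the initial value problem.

p(t) = 29e^(-4t)sin(5t) - 2e^(-4t)cos(5t), q(t) = 11e^(-4t)sin(5t) - 3e^(-4t)cos(5t)

Coefficient matrix A = [[21, -65], [10, -29]].
Characteristic polynomial det(A - λI) = λ^2 + 8λ + 41 = 0.
Eigenvalues λ = -4 ± 5i (complex conjugate pair).
For λ=-4+5i: an eigenvector is (-3,-1) - i(-2,-1) = (-3 + 2i, -1 + i).
A real fundamental pair from Re and Im of e^((-4+5i)t)v: X_1 = e^(-4t)(cos(5t)·(-3,-1) + sin(5t)·(-2,-1)), X_2 = e^(-4t)(sin(5t)·(-3,-1) - cos(5t)·(-2,-1)).
General solution: K_1X_1 + K_2X_2.
Applying p(0)=-2, q(0)=-3 gives K_1=-4, K_2=-7.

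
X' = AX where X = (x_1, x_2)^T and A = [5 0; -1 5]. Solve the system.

Coefficient matrix A = [[5, 0], [-1, 5]].
Characteristic polynomial det(A - λI) = λ^2 - 10λ + 25 = 0.
Single eigenvalue λ = 5 with algebraic multiplicity 2.
Eigenvector v = (0,1); generalized eigenvector w with (A-λI)w=v is (-1,3).
General solution: e^(5t)[c_1·v + c_2·(t·v + w)].

x_1(t) = -c_2e^(5t), x_2(t) = c_1e^(5t) + c_2te^(5t) + 3c_2e^(5t)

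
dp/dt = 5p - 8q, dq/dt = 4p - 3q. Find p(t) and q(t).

p(t) = -c_1e^(t)sin(4t) + c_1e^(t)cos(4t) + c_2e^(t)sin(4t) + c_2e^(t)cos(4t), q(t) = c_1e^(t)cos(4t) + c_2e^(t)sin(4t)

Coefficient matrix A = [[5, -8], [4, -3]].
Characteristic polynomial det(A - λI) = λ^2 - 2λ + 17 = 0.
Eigenvalues λ = 1 ± 4i (complex conjugate pair).
For λ=1+4i: an eigenvector is (1,1) - i(-1,0) = (1 + i, 1).
A real fundamental pair from Re and Im of e^((1+4i)t)v: X_1 = e^(t)(cos(4t)·(1,1) + sin(4t)·(-1,0)), X_2 = e^(t)(sin(4t)·(1,1) - cos(4t)·(-1,0)).
General solution: c_1X_1 + c_2X_2.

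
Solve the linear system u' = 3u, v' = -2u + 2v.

Coefficient matrix A = [[3, 0], [-2, 2]].
Characteristic polynomial det(A - λI) = λ^2 - 5λ + 6 = 0.
Eigenvalues λ = 3, 2.
For λ=3: (A-λI) row 2 is [-2, -1], so an eigenvector is (-1, 2).
For λ=2: (A-λI) row 1 is [1, 0], so an eigenvector is (0, -1).
General solution: c_1e^(3t)(-1,2) + c_2e^(2t)(0,-1).

u(t) = -c_1e^(3t), v(t) = 2c_1e^(3t) - c_2e^(2t)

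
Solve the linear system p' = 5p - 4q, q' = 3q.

p(t) = C_1e^(5t) - 2C_2e^(3t), q(t) = -C_2e^(3t)

Coefficient matrix A = [[5, -4], [0, 3]].
Characteristic polynomial det(A - λI) = λ^2 - 8λ + 15 = 0.
Eigenvalues λ = 5, 3.
For λ=5: (A-λI) row 1 is [0, -4], so an eigenvector is (1, 0).
For λ=3: (A-λI) row 1 is [2, -4], so an eigenvector is (-2, -1).
General solution: C_1e^(5t)(1,0) + C_2e^(3t)(-2,-1).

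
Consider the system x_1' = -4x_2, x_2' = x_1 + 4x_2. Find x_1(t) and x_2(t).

Coefficient matrix A = [[0, -4], [1, 4]].
Characteristic polynomial det(A - λI) = λ^2 - 4λ + 4 = 0.
Single eigenvalue λ = 2 with algebraic multiplicity 2.
Eigenvector v = (2,-1); generalized eigenvector w with (A-λI)w=v is (-1,0).
General solution: e^(2t)[c_1·v + c_2·(t·v + w)].

x_1(t) = 2c_1e^(2t) + 2c_2te^(2t) - c_2e^(2t), x_2(t) = -c_1e^(2t) - c_2te^(2t)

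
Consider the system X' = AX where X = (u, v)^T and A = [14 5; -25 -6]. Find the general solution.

u(t) = C_1e^(4t)sin(5t) - C_2e^(4t)cos(5t), v(t) = -2C_1e^(4t)sin(5t) + C_1e^(4t)cos(5t) + C_2e^(4t)sin(5t) + 2C_2e^(4t)cos(5t)

Coefficient matrix A = [[14, 5], [-25, -6]].
Characteristic polynomial det(A - λI) = λ^2 - 8λ + 41 = 0.
Eigenvalues λ = 4 ± 5i (complex conjugate pair).
For λ=4+5i: an eigenvector is (0,1) - i(1,-2) = (0 - i, 1 + 2i).
A real fundamental pair from Re and Im of e^((4+5i)t)v: X_1 = e^(4t)(cos(5t)·(0,1) + sin(5t)·(1,-2)), X_2 = e^(4t)(sin(5t)·(0,1) - cos(5t)·(1,-2)).
General solution: C_1X_1 + C_2X_2.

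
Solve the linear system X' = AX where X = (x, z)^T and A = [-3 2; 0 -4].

x(t) = K_1e^(-3t) + 2K_2e^(-4t), z(t) = -K_2e^(-4t)

Coefficient matrix A = [[-3, 2], [0, -4]].
Characteristic polynomial det(A - λI) = λ^2 + 7λ + 12 = 0.
Eigenvalues λ = -3, -4.
For λ=-3: (A-λI) row 1 is [0, 2], so an eigenvector is (1, 0).
For λ=-4: (A-λI) row 1 is [1, 2], so an eigenvector is (2, -1).
General solution: K_1e^(-3t)(1,0) + K_2e^(-4t)(2,-1).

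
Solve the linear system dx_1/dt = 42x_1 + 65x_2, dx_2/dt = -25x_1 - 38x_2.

Coefficient matrix A = [[42, 65], [-25, -38]].
Characteristic polynomial det(A - λI) = λ^2 - 4λ + 29 = 0.
Eigenvalues λ = 2 ± 5i (complex conjugate pair).
For λ=2+5i: an eigenvector is (-2,1) - i(-3,2) = (-2 + 3i, 1 - 2i).
A real fundamental pair from Re and Im of e^((2+5i)t)v: X_1 = e^(2t)(cos(5t)·(-2,1) + sin(5t)·(-3,2)), X_2 = e^(2t)(sin(5t)·(-2,1) - cos(5t)·(-3,2)).
General solution: K_1X_1 + K_2X_2.

x_1(t) = -3K_1e^(2t)sin(5t) - 2K_1e^(2t)cos(5t) - 2K_2e^(2t)sin(5t) + 3K_2e^(2t)cos(5t), x_2(t) = 2K_1e^(2t)sin(5t) + K_1e^(2t)cos(5t) + K_2e^(2t)sin(5t) - 2K_2e^(2t)cos(5t)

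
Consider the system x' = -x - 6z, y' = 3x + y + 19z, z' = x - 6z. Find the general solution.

Coefficient matrix A = [[-1, 0, -6], [3, 1, 19], [1, 0, -6]].
det(A - λI) = 0 gives eigenvalues λ = -3, -4, 1.
For λ=-3: eigenvector (3,-7,1).
For λ=-4: eigenvector (2,-5,1).
For λ=1: eigenvector (0,1,0).
General solution: C_1e^(-3t)(3,-7,1) + C_2e^(-4t)(2,-5,1) + C_3e^(t)(0,1,0).

x(t) = 3C_1e^(-3t) + 2C_2e^(-4t), y(t) = -7C_1e^(-3t) - 5C_2e^(-4t) + C_3e^(t), z(t) = C_1e^(-3t) + C_2e^(-4t)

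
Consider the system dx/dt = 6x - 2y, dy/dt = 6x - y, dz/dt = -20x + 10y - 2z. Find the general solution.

Coefficient matrix A = [[6, -2, 0], [6, -1, 0], [-20, 10, -2]].
det(A - λI) = 0 gives eigenvalues λ = -2, 3, 2.
For λ=-2: eigenvector (0,0,1).
For λ=3: eigenvector (-2,-3,2).
For λ=2: eigenvector (1,2,0).
General solution: K_1e^(-2t)(0,0,1) + K_2e^(3t)(-2,-3,2) + K_3e^(2t)(1,2,0).

x(t) = -2K_2e^(3t) + K_3e^(2t), y(t) = -3K_2e^(3t) + 2K_3e^(2t), z(t) = K_1e^(-2t) + 2K_2e^(3t)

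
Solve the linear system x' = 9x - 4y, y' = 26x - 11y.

x(t) = C_1e^(-t)sin(2t) - C_1e^(-t)cos(2t) - C_2e^(-t)sin(2t) - C_2e^(-t)cos(2t), y(t) = 2C_1e^(-t)sin(2t) - 3C_1e^(-t)cos(2t) - 3C_2e^(-t)sin(2t) - 2C_2e^(-t)cos(2t)

Coefficient matrix A = [[9, -4], [26, -11]].
Characteristic polynomial det(A - λI) = λ^2 + 2λ + 5 = 0.
Eigenvalues λ = -1 ± 2i (complex conjugate pair).
For λ=-1+2i: an eigenvector is (-1,-3) - i(1,2) = (-1 - i, -3 - 2i).
A real fundamental pair from Re and Im of e^((-1+2i)t)v: X_1 = e^(-t)(cos(2t)·(-1,-3) + sin(2t)·(1,2)), X_2 = e^(-t)(sin(2t)·(-1,-3) - cos(2t)·(1,2)).
General solution: C_1X_1 + C_2X_2.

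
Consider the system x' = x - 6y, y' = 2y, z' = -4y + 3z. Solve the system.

Coefficient matrix A = [[1, -6, 0], [0, 2, 0], [0, -4, 3]].
det(A - λI) = 0 gives eigenvalues λ = 1, 2, 3.
For λ=1: eigenvector (1,0,0).
For λ=2: eigenvector (-6,1,4).
For λ=3: eigenvector (0,0,1).
General solution: K_1e^(t)(1,0,0) + K_2e^(2t)(-6,1,4) + K_3e^(3t)(0,0,1).

x(t) = K_1e^(t) - 6K_2e^(2t), y(t) = K_2e^(2t), z(t) = 4K_2e^(2t) + K_3e^(3t)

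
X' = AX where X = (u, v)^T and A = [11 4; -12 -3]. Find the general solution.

u(t) = c_1e^(3t) - 2c_2e^(5t), v(t) = -2c_1e^(3t) + 3c_2e^(5t)

Coefficient matrix A = [[11, 4], [-12, -3]].
Characteristic polynomial det(A - λI) = λ^2 - 8λ + 15 = 0.
Eigenvalues λ = 3, 5.
For λ=3: (A-λI) row 1 is [8, 4], so an eigenvector is (1, -2).
For λ=5: (A-λI) row 1 is [6, 4], so an eigenvector is (-2, 3).
General solution: c_1e^(3t)(1,-2) + c_2e^(5t)(-2,3).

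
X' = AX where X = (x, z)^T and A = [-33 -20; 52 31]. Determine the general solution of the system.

x(t) = C_1e^(-t)sin(4t) - 2C_1e^(-t)cos(4t) - 2C_2e^(-t)sin(4t) - C_2e^(-t)cos(4t), z(t) = -2C_1e^(-t)sin(4t) + 3C_1e^(-t)cos(4t) + 3C_2e^(-t)sin(4t) + 2C_2e^(-t)cos(4t)

Coefficient matrix A = [[-33, -20], [52, 31]].
Characteristic polynomial det(A - λI) = λ^2 + 2λ + 17 = 0.
Eigenvalues λ = -1 ± 4i (complex conjugate pair).
For λ=-1+4i: an eigenvector is (-2,3) - i(1,-2) = (-2 - i, 3 + 2i).
A real fundamental pair from Re and Im of e^((-1+4i)t)v: X_1 = e^(-t)(cos(4t)·(-2,3) + sin(4t)·(1,-2)), X_2 = e^(-t)(sin(4t)·(-2,3) - cos(4t)·(1,-2)).
General solution: C_1X_1 + C_2X_2.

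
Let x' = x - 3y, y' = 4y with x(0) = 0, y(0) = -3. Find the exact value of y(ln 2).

A = [[1,-3],[0,4]]; eigenvalues λ = 4, 1.
Eigenvectors: (-1,1) for λ=4, (-1,0) for λ=1.
From the initial condition, c_1 = -3, c_2 = 3.
y(ln 2) = (-3)(2^4)(1) + (3)(2^1)(0) = -48.

-48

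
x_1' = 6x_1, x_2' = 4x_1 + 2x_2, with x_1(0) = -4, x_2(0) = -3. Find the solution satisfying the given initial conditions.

Coefficient matrix A = [[6, 0], [4, 2]].
Characteristic polynomial det(A - λI) = λ^2 - 8λ + 12 = 0.
Eigenvalues λ = 6, 2.
For λ=6: (A-λI) row 2 is [4, -4], so an eigenvector is (-1, -1).
For λ=2: (A-λI) row 1 is [4, 0], so an eigenvector is (0, 1).
General solution: K_1e^(6t)(-1,-1) + K_2e^(2t)(0,1).
Applying x_1(0)=-4, x_2(0)=-3 gives K_1=4, K_2=1.

x_1(t) = -4e^(6t), x_2(t) = -4e^(6t) + e^(2t)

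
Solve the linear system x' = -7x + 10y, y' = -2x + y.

x(t) = -2C_1e^(-3t)sin(2t) + C_1e^(-3t)cos(2t) + C_2e^(-3t)sin(2t) + 2C_2e^(-3t)cos(2t), y(t) = -C_1e^(-3t)sin(2t) + C_2e^(-3t)cos(2t)

Coefficient matrix A = [[-7, 10], [-2, 1]].
Characteristic polynomial det(A - λI) = λ^2 + 6λ + 13 = 0.
Eigenvalues λ = -3 ± 2i (complex conjugate pair).
For λ=-3+2i: an eigenvector is (1,0) - i(-2,-1) = (1 + 2i, 0 + i).
A real fundamental pair from Re and Im of e^((-3+2i)t)v: X_1 = e^(-3t)(cos(2t)·(1,0) + sin(2t)·(-2,-1)), X_2 = e^(-3t)(sin(2t)·(1,0) - cos(2t)·(-2,-1)).
General solution: C_1X_1 + C_2X_2.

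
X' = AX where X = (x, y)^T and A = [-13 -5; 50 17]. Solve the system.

x(t) = K_1e^(2t)sin(5t) - K_2e^(2t)cos(5t), y(t) = -3K_1e^(2t)sin(5t) - K_1e^(2t)cos(5t) - K_2e^(2t)sin(5t) + 3K_2e^(2t)cos(5t)

Coefficient matrix A = [[-13, -5], [50, 17]].
Characteristic polynomial det(A - λI) = λ^2 - 4λ + 29 = 0.
Eigenvalues λ = 2 ± 5i (complex conjugate pair).
For λ=2+5i: an eigenvector is (0,-1) - i(1,-3) = (0 - i, -1 + 3i).
A real fundamental pair from Re and Im of e^((2+5i)t)v: X_1 = e^(2t)(cos(5t)·(0,-1) + sin(5t)·(1,-3)), X_2 = e^(2t)(sin(5t)·(0,-1) - cos(5t)·(1,-3)).
General solution: K_1X_1 + K_2X_2.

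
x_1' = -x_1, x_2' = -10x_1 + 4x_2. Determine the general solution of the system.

Coefficient matrix A = [[-1, 0], [-10, 4]].
Characteristic polynomial det(A - λI) = λ^2 - 3λ - 4 = 0.
Eigenvalues λ = 4, -1.
For λ=4: (A-λI) row 1 is [-5, 0], so an eigenvector is (0, -1).
For λ=-1: (A-λI) row 2 is [-10, 5], so an eigenvector is (-1, -2).
General solution: c_1e^(4t)(0,-1) + c_2e^(-t)(-1,-2).

x_1(t) = -c_2e^(-t), x_2(t) = -c_1e^(4t) - 2c_2e^(-t)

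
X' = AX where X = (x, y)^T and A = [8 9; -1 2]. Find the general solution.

x(t) = 3C_1e^(5t) + 3C_2te^(5t) + C_2e^(5t), y(t) = -C_1e^(5t) - C_2te^(5t)

Coefficient matrix A = [[8, 9], [-1, 2]].
Characteristic polynomial det(A - λI) = λ^2 - 10λ + 25 = 0.
Single eigenvalue λ = 5 with algebraic multiplicity 2.
Eigenvector v = (3,-1); generalized eigenvector w with (A-λI)w=v is (1,0).
General solution: e^(5t)[C_1·v + C_2·(t·v + w)].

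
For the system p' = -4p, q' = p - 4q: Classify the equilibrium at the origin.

A = [[-4,0],[1,-4]]; det(A-λI) = λ^2 + 8λ + 16.
repeated λ = -4 with a single eigenvector.

stable improper node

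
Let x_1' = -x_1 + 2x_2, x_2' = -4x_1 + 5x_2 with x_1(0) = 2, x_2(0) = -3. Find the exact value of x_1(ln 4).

-292

A = [[-1,2],[-4,5]]; eigenvalues λ = 1, 3.
Eigenvectors: (-1,-1) for λ=1, (-1,-2) for λ=3.
From the initial condition, c_1 = -7, c_2 = 5.
x_1(ln 4) = (-7)(4^1)(-1) + (5)(4^3)(-1) = -292.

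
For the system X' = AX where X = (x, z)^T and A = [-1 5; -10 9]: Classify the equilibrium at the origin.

A = [[-1,5],[-10,9]]; det(A-λI) = λ^2 - 8λ + 41.
λ = 4 ± 5i: positive real part.

unstable spiral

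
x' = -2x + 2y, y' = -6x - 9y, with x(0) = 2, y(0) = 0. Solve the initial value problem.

x(t) = 8e^(-5t) - 6e^(-6t), y(t) = -12e^(-5t) + 12e^(-6t)

Coefficient matrix A = [[-2, 2], [-6, -9]].
Characteristic polynomial det(A - λI) = λ^2 + 11λ + 30 = 0.
Eigenvalues λ = -6, -5.
For λ=-6: (A-λI) row 1 is [4, 2], so an eigenvector is (1, -2).
For λ=-5: (A-λI) row 1 is [3, 2], so an eigenvector is (-2, 3).
General solution: K_1e^(-6t)(1,-2) + K_2e^(-5t)(-2,3).
Applying x(0)=2, y(0)=0 gives K_1=-6, K_2=-4.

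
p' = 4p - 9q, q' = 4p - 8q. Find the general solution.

Coefficient matrix A = [[4, -9], [4, -8]].
Characteristic polynomial det(A - λI) = λ^2 + 4λ + 4 = 0.
Single eigenvalue λ = -2 with algebraic multiplicity 2.
Eigenvector v = (3,2); generalized eigenvector w with (A-λI)w=v is (-1,-1).
General solution: e^(-2t)[c_1·v + c_2·(t·v + w)].

p(t) = 3c_1e^(-2t) + 3c_2te^(-2t) - c_2e^(-2t), q(t) = 2c_1e^(-2t) + 2c_2te^(-2t) - c_2e^(-2t)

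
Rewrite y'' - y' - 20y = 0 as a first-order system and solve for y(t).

y(t) = K_1e^(-4t) + K_2e^(5t)

Let x_1 = y, x_2 = y'. Then x_1' = x_2 and x_2' = 20x_1 + x_2.
A = [[0,1],[20,1]]; det(A-λI) = λ^2 - λ - 20.
Eigenvalues λ = -4, 5 with eigenvectors (1,-4), (1,5).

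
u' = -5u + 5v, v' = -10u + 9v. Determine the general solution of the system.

Coefficient matrix A = [[-5, 5], [-10, 9]].
Characteristic polynomial det(A - λI) = λ^2 - 4λ + 5 = 0.
Eigenvalues λ = 2 ± i (complex conjugate pair).
For λ=2+i: an eigenvector is (2,3) - i(1,1) = (2 - i, 3 - i).
A real fundamental pair from Re and Im of e^((2+i)t)v: X_1 = e^(2t)(cos(t)·(2,3) + sin(t)·(1,1)), X_2 = e^(2t)(sin(t)·(2,3) - cos(t)·(1,1)).
General solution: C_1X_1 + C_2X_2.

u(t) = C_1e^(2t)sin(t) + 2C_1e^(2t)cos(t) + 2C_2e^(2t)sin(t) - C_2e^(2t)cos(t), v(t) = C_1e^(2t)sin(t) + 3C_1e^(2t)cos(t) + 3C_2e^(2t)sin(t) - C_2e^(2t)cos(t)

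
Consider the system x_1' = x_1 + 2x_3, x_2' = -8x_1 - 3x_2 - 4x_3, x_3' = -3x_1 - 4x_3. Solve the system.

Coefficient matrix A = [[1, 0, 2], [-8, -3, -4], [-3, 0, -4]].
det(A - λI) = 0 gives eigenvalues λ = -1, -2, -3.
For λ=-1: eigenvector (1,-2,-1).
For λ=-2: eigenvector (-2,4,3).
For λ=-3: eigenvector (0,1,0).
General solution: K_1e^(-t)(1,-2,-1) + K_2e^(-2t)(-2,4,3) + K_3e^(-3t)(0,1,0).

x_1(t) = K_1e^(-t) - 2K_2e^(-2t), x_2(t) = -2K_1e^(-t) + 4K_2e^(-2t) + K_3e^(-3t), x_3(t) = -K_1e^(-t) + 3K_2e^(-2t)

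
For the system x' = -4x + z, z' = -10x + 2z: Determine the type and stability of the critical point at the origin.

stable spiral

A = [[-4,1],[-10,2]]; det(A-λI) = λ^2 + 2λ + 2.
λ = -1 ± i: negative real part.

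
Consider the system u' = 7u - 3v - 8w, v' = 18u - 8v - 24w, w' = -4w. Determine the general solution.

Coefficient matrix A = [[7, -3, -8], [18, -8, -24], [0, 0, -4]].
det(A - λI) = 0 gives eigenvalues λ = 1, -2, -4.
For λ=1: eigenvector (1,2,0).
For λ=-2: eigenvector (1,3,0).
For λ=-4: eigenvector (4,12,1).
General solution: K_1e^(t)(1,2,0) + K_2e^(-2t)(1,3,0) + K_3e^(-4t)(4,12,1).

u(t) = K_1e^(t) + K_2e^(-2t) + 4K_3e^(-4t), v(t) = 2K_1e^(t) + 3K_2e^(-2t) + 12K_3e^(-4t), w(t) = K_3e^(-4t)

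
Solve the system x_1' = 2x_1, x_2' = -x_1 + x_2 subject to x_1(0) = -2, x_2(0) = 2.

x_1(t) = -2e^(2t), x_2(t) = 2e^(2t)

Coefficient matrix A = [[2, 0], [-1, 1]].
Characteristic polynomial det(A - λI) = λ^2 - 3λ + 2 = 0.
Eigenvalues λ = 2, 1.
For λ=2: (A-λI) row 2 is [-1, -1], so an eigenvector is (-1, 1).
For λ=1: (A-λI) row 1 is [1, 0], so an eigenvector is (0, 1).
General solution: C_1e^(2t)(-1,1) + C_2e^(t)(0,1).
Applying x_1(0)=-2, x_2(0)=2 gives C_1=2, C_2=0.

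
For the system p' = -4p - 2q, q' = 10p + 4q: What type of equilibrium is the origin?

A = [[-4,-2],[10,4]]; det(A-λI) = λ^2 + 4.
λ = 0 ± 2i: zero real part.

center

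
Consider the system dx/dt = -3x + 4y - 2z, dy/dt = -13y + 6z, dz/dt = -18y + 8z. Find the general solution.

Coefficient matrix A = [[-3, 4, -2], [0, -13, 6], [0, -18, 8]].
det(A - λI) = 0 gives eigenvalues λ = -3, -1, -4.
For λ=-3: eigenvector (1,0,0).
For λ=-1: eigenvector (0,1,2).
For λ=-4: eigenvector (2,-2,-3).
General solution: C_1e^(-3t)(1,0,0) + C_2e^(-t)(0,1,2) + C_3e^(-4t)(2,-2,-3).

x(t) = C_1e^(-3t) + 2C_3e^(-4t), y(t) = C_2e^(-t) - 2C_3e^(-4t), z(t) = 2C_2e^(-t) - 3C_3e^(-4t)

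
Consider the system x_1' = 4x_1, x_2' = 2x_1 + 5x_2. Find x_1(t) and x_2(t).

Coefficient matrix A = [[4, 0], [2, 5]].
Characteristic polynomial det(A - λI) = λ^2 - 9λ + 20 = 0.
Eigenvalues λ = 4, 5.
For λ=4: (A-λI) row 2 is [2, 1], so an eigenvector is (-1, 2).
For λ=5: (A-λI) row 1 is [-1, 0], so an eigenvector is (0, -1).
General solution: K_1e^(4t)(-1,2) + K_2e^(5t)(0,-1).

x_1(t) = -K_1e^(4t), x_2(t) = 2K_1e^(4t) - K_2e^(5t)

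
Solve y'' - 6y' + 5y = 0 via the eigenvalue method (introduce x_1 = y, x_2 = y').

y(t) = K_1e^(t) + K_2e^(5t)

Let x_1 = y, x_2 = y'. Then x_1' = x_2 and x_2' = -5x_1 + 6x_2.
A = [[0,1],[-5,6]]; det(A-λI) = λ^2 - 6λ + 5.
Eigenvalues λ = 1, 5 with eigenvectors (1,1), (1,5).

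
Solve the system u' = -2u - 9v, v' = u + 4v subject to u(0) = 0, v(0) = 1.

u(t) = -9te^(t), v(t) = 3te^(t) + e^(t)

Coefficient matrix A = [[-2, -9], [1, 4]].
Characteristic polynomial det(A - λI) = λ^2 - 2λ + 1 = 0.
Single eigenvalue λ = 1 with algebraic multiplicity 2.
Eigenvector v = (3,-1); generalized eigenvector w with (A-λI)w=v is (2,-1).
General solution: e^(t)[K_1·v + K_2·(t·v + w)].
Applying u(0)=0, v(0)=1 gives K_1=2, K_2=-3.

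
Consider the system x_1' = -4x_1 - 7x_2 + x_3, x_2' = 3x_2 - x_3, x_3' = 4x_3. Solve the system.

Coefficient matrix A = [[-4, -7, 1], [0, 3, -1], [0, 0, 4]].
det(A - λI) = 0 gives eigenvalues λ = -4, 3, 4.
For λ=-4: eigenvector (1,0,0).
For λ=3: eigenvector (-1,1,0).
For λ=4: eigenvector (1,-1,1).
General solution: c_1e^(-4t)(1,0,0) + c_2e^(3t)(-1,1,0) + c_3e^(4t)(1,-1,1).

x_1(t) = c_1e^(-4t) - c_2e^(3t) + c_3e^(4t), x_2(t) = c_2e^(3t) - c_3e^(4t), x_3(t) = c_3e^(4t)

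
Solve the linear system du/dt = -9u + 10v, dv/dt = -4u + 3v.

u(t) = -2K_1e^(-3t)sin(2t) - K_1e^(-3t)cos(2t) - K_2e^(-3t)sin(2t) + 2K_2e^(-3t)cos(2t), v(t) = -K_1e^(-3t)sin(2t) - K_1e^(-3t)cos(2t) - K_2e^(-3t)sin(2t) + K_2e^(-3t)cos(2t)

Coefficient matrix A = [[-9, 10], [-4, 3]].
Characteristic polynomial det(A - λI) = λ^2 + 6λ + 13 = 0.
Eigenvalues λ = -3 ± 2i (complex conjugate pair).
For λ=-3+2i: an eigenvector is (-1,-1) - i(-2,-1) = (-1 + 2i, -1 + i).
A real fundamental pair from Re and Im of e^((-3+2i)t)v: X_1 = e^(-3t)(cos(2t)·(-1,-1) + sin(2t)·(-2,-1)), X_2 = e^(-3t)(sin(2t)·(-1,-1) - cos(2t)·(-2,-1)).
General solution: K_1X_1 + K_2X_2.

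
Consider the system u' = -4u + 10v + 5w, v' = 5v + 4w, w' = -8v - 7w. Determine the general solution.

Coefficient matrix A = [[-4, 10, 5], [0, 5, 4], [0, -8, -7]].
det(A - λI) = 0 gives eigenvalues λ = -4, -3, 1.
For λ=-4: eigenvector (1,0,0).
For λ=-3: eigenvector (0,1,-2).
For λ=1: eigenvector (1,1,-1).
General solution: K_1e^(-4t)(1,0,0) + K_2e^(-3t)(0,1,-2) + K_3e^(t)(1,1,-1).

u(t) = K_1e^(-4t) + K_3e^(t), v(t) = K_2e^(-3t) + K_3e^(t), w(t) = -2K_2e^(-3t) - K_3e^(t)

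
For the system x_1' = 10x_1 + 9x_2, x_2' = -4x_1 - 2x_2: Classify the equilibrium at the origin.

unstable improper node

A = [[10,9],[-4,-2]]; det(A-λI) = λ^2 - 8λ + 16.
repeated λ = 4 with a single eigenvector.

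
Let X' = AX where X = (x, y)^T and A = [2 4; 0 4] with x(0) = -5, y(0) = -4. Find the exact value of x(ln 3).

-621

A = [[2,4],[0,4]]; eigenvalues λ = 2, 4.
Eigenvectors: (-1,0) for λ=2, (-2,-1) for λ=4.
From the initial condition, c_1 = -3, c_2 = 4.
x(ln 3) = (-3)(3^2)(-1) + (4)(3^4)(-2) = -621.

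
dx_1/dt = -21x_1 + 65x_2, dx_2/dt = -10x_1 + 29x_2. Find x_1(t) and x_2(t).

x_1(t) = 2C_1e^(4t)sin(5t) - 3C_1e^(4t)cos(5t) - 3C_2e^(4t)sin(5t) - 2C_2e^(4t)cos(5t), x_2(t) = C_1e^(4t)sin(5t) - C_1e^(4t)cos(5t) - C_2e^(4t)sin(5t) - C_2e^(4t)cos(5t)

Coefficient matrix A = [[-21, 65], [-10, 29]].
Characteristic polynomial det(A - λI) = λ^2 - 8λ + 41 = 0.
Eigenvalues λ = 4 ± 5i (complex conjugate pair).
For λ=4+5i: an eigenvector is (-3,-1) - i(2,1) = (-3 - 2i, -1 - i).
A real fundamental pair from Re and Im of e^((4+5i)t)v: X_1 = e^(4t)(cos(5t)·(-3,-1) + sin(5t)·(2,1)), X_2 = e^(4t)(sin(5t)·(-3,-1) - cos(5t)·(2,1)).
General solution: C_1X_1 + C_2X_2.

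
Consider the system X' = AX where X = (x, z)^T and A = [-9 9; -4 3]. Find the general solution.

Coefficient matrix A = [[-9, 9], [-4, 3]].
Characteristic polynomial det(A - λI) = λ^2 + 6λ + 9 = 0.
Single eigenvalue λ = -3 with algebraic multiplicity 2.
Eigenvector v = (-3,-2); generalized eigenvector w with (A-λI)w=v is (2,1).
General solution: e^(-3t)[C_1·v + C_2·(t·v + w)].

x(t) = -3C_1e^(-3t) - 3C_2te^(-3t) + 2C_2e^(-3t), z(t) = -2C_1e^(-3t) - 2C_2te^(-3t) + C_2e^(-3t)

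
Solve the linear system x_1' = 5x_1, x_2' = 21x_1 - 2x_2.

x_1(t) = -c_2e^(5t), x_2(t) = c_1e^(-2t) - 3c_2e^(5t)

Coefficient matrix A = [[5, 0], [21, -2]].
Characteristic polynomial det(A - λI) = λ^2 - 3λ - 10 = 0.
Eigenvalues λ = -2, 5.
For λ=-2: (A-λI) row 1 is [7, 0], so an eigenvector is (0, 1).
For λ=5: (A-λI) row 2 is [21, -7], so an eigenvector is (-1, -3).
General solution: c_1e^(-2t)(0,1) + c_2e^(5t)(-1,-3).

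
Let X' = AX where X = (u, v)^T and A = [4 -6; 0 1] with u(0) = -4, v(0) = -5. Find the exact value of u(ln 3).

A = [[4,-6],[0,1]]; eigenvalues λ = 1, 4.
Eigenvectors: (-2,-1) for λ=1, (-1,0) for λ=4.
From the initial condition, c_1 = 5, c_2 = -6.
u(ln 3) = (5)(3^1)(-2) + (-6)(3^4)(-1) = 456.

456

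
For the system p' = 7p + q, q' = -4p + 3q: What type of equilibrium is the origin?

A = [[7,1],[-4,3]]; det(A-λI) = λ^2 - 10λ + 25.
repeated λ = 5 with a single eigenvector.

unstable improper node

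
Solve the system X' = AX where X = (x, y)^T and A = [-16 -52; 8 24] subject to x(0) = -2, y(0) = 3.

Coefficient matrix A = [[-16, -52], [8, 24]].
Characteristic polynomial det(A - λI) = λ^2 - 8λ + 32 = 0.
Eigenvalues λ = 4 ± 4i (complex conjugate pair).
For λ=4+4i: an eigenvector is (-2,1) - i(-3,1) = (-2 + 3i, 1 - i).
A real fundamental pair from Re and Im of e^((4+4i)t)v: X_1 = e^(4t)(cos(4t)·(-2,1) + sin(4t)·(-3,1)), X_2 = e^(4t)(sin(4t)·(-2,1) - cos(4t)·(-3,1)).
General solution: K_1X_1 + K_2X_2.
Applying x(0)=-2, y(0)=3 gives K_1=7, K_2=4.

x(t) = -29e^(4t)sin(4t) - 2e^(4t)cos(4t), y(t) = 11e^(4t)sin(4t) + 3e^(4t)cos(4t)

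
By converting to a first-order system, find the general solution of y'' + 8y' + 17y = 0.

Let x_1 = y, x_2 = y'. Then x_1' = x_2 and x_2' = -17x_1 - 8x_2.
A = [[0,1],[-17,-8]]; det(A-λI) = λ^2 + 8λ + 17.
Eigenvalues λ = -4 ± i.

y(t) = c_1e^(-4t)cos(t) + c_2e^(-4t)sin(t)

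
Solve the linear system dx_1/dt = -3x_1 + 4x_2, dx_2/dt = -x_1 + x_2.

x_1(t) = -2K_1e^(-t) - 2K_2te^(-t) + 3K_2e^(-t), x_2(t) = -K_1e^(-t) - K_2te^(-t) + K_2e^(-t)

Coefficient matrix A = [[-3, 4], [-1, 1]].
Characteristic polynomial det(A - λI) = λ^2 + 2λ + 1 = 0.
Single eigenvalue λ = -1 with algebraic multiplicity 2.
Eigenvector v = (-2,-1); generalized eigenvector w with (A-λI)w=v is (3,1).
General solution: e^(-t)[K_1·v + K_2·(t·v + w)].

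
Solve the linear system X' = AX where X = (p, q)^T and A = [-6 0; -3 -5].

p(t) = -c_1e^(-6t), q(t) = -3c_1e^(-6t) - c_2e^(-5t)

Coefficient matrix A = [[-6, 0], [-3, -5]].
Characteristic polynomial det(A - λI) = λ^2 + 11λ + 30 = 0.
Eigenvalues λ = -6, -5.
For λ=-6: (A-λI) row 2 is [-3, 1], so an eigenvector is (-1, -3).
For λ=-5: (A-λI) row 1 is [-1, 0], so an eigenvector is (0, -1).
General solution: c_1e^(-6t)(-1,-3) + c_2e^(-5t)(0,-1).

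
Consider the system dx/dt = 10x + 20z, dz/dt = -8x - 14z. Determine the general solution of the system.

Coefficient matrix A = [[10, 20], [-8, -14]].
Characteristic polynomial det(A - λI) = λ^2 + 4λ + 20 = 0.
Eigenvalues λ = -2 ± 4i (complex conjugate pair).
For λ=-2+4i: an eigenvector is (-2,1) - i(-1,1) = (-2 + i, 1 - i).
A real fundamental pair from Re and Im of e^((-2+4i)t)v: X_1 = e^(-2t)(cos(4t)·(-2,1) + sin(4t)·(-1,1)), X_2 = e^(-2t)(sin(4t)·(-2,1) - cos(4t)·(-1,1)).
General solution: C_1X_1 + C_2X_2.

x(t) = -C_1e^(-2t)sin(4t) - 2C_1e^(-2t)cos(4t) - 2C_2e^(-2t)sin(4t) + C_2e^(-2t)cos(4t), z(t) = C_1e^(-2t)sin(4t) + C_1e^(-2t)cos(4t) + C_2e^(-2t)sin(4t) - C_2e^(-2t)cos(4t)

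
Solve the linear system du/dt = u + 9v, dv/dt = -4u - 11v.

u(t) = 3K_1e^(-5t) + 3K_2te^(-5t) + 2K_2e^(-5t), v(t) = -2K_1e^(-5t) - 2K_2te^(-5t) - K_2e^(-5t)

Coefficient matrix A = [[1, 9], [-4, -11]].
Characteristic polynomial det(A - λI) = λ^2 + 10λ + 25 = 0.
Single eigenvalue λ = -5 with algebraic multiplicity 2.
Eigenvector v = (3,-2); generalized eigenvector w with (A-λI)w=v is (2,-1).
General solution: e^(-5t)[K_1·v + K_2·(t·v + w)].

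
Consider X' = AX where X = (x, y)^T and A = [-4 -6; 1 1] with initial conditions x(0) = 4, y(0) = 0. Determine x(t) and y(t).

Coefficient matrix A = [[-4, -6], [1, 1]].
Characteristic polynomial det(A - λI) = λ^2 + 3λ + 2 = 0.
Eigenvalues λ = -2, -1.
For λ=-2: (A-λI) row 1 is [-2, -6], so an eigenvector is (-3, 1).
For λ=-1: (A-λI) row 1 is [-3, -6], so an eigenvector is (-2, 1).
General solution: C_1e^(-2t)(-3,1) + C_2e^(-t)(-2,1).
Applying x(0)=4, y(0)=0 gives C_1=-4, C_2=4.

x(t) = -8e^(-t) + 12e^(-2t), y(t) = 4e^(-t) - 4e^(-2t)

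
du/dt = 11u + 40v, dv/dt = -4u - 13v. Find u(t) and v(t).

Coefficient matrix A = [[11, 40], [-4, -13]].
Characteristic polynomial det(A - λI) = λ^2 + 2λ + 17 = 0.
Eigenvalues λ = -1 ± 4i (complex conjugate pair).
For λ=-1+4i: an eigenvector is (1,0) - i(3,-1) = (1 - 3i, 0 + i).
A real fundamental pair from Re and Im of e^((-1+4i)t)v: X_1 = e^(-t)(cos(4t)·(1,0) + sin(4t)·(3,-1)), X_2 = e^(-t)(sin(4t)·(1,0) - cos(4t)·(3,-1)).
General solution: K_1X_1 + K_2X_2.

u(t) = 3K_1e^(-t)sin(4t) + K_1e^(-t)cos(4t) + K_2e^(-t)sin(4t) - 3K_2e^(-t)cos(4t), v(t) = -K_1e^(-t)sin(4t) + K_2e^(-t)cos(4t)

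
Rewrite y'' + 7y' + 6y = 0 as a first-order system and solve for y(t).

y(t) = c_1e^(-t) + c_2e^(-6t)

Let x_1 = y, x_2 = y'. Then x_1' = x_2 and x_2' = -6x_1 - 7x_2.
A = [[0,1],[-6,-7]]; det(A-λI) = λ^2 + 7λ + 6.
Eigenvalues λ = -1, -6 with eigenvectors (1,-1), (1,-6).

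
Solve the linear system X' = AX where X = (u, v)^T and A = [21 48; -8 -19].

u(t) = 3K_1e^(5t) + 2K_2e^(-3t), v(t) = -K_1e^(5t) - K_2e^(-3t)

Coefficient matrix A = [[21, 48], [-8, -19]].
Characteristic polynomial det(A - λI) = λ^2 - 2λ - 15 = 0.
Eigenvalues λ = 5, -3.
For λ=5: (A-λI) row 1 is [16, 48], so an eigenvector is (3, -1).
For λ=-3: (A-λI) row 1 is [24, 48], so an eigenvector is (2, -1).
General solution: K_1e^(5t)(3,-1) + K_2e^(-3t)(2,-1).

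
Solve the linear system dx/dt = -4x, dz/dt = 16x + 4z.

Coefficient matrix A = [[-4, 0], [16, 4]].
Characteristic polynomial det(A - λI) = λ^2 - 16 = 0.
Eigenvalues λ = -4, 4.
For λ=-4: (A-λI) row 2 is [16, 8], so an eigenvector is (-1, 2).
For λ=4: (A-λI) row 1 is [-8, 0], so an eigenvector is (0, -1).
General solution: c_1e^(-4t)(-1,2) + c_2e^(4t)(0,-1).

x(t) = -c_1e^(-4t), z(t) = 2c_1e^(-4t) - c_2e^(4t)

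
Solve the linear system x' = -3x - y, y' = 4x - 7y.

x(t) = C_1e^(-5t) + C_2te^(-5t) + 2C_2e^(-5t), y(t) = 2C_1e^(-5t) + 2C_2te^(-5t) + 3C_2e^(-5t)

Coefficient matrix A = [[-3, -1], [4, -7]].
Characteristic polynomial det(A - λI) = λ^2 + 10λ + 25 = 0.
Single eigenvalue λ = -5 with algebraic multiplicity 2.
Eigenvector v = (1,2); generalized eigenvector w with (A-λI)w=v is (2,3).
General solution: e^(-5t)[C_1·v + C_2·(t·v + w)].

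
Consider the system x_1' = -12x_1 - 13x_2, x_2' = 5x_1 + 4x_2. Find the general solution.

x_1(t) = 2c_1e^(-4t)sin(t) + 3c_1e^(-4t)cos(t) + 3c_2e^(-4t)sin(t) - 2c_2e^(-4t)cos(t), x_2(t) = -c_1e^(-4t)sin(t) - 2c_1e^(-4t)cos(t) - 2c_2e^(-4t)sin(t) + c_2e^(-4t)cos(t)

Coefficient matrix A = [[-12, -13], [5, 4]].
Characteristic polynomial det(A - λI) = λ^2 + 8λ + 17 = 0.
Eigenvalues λ = -4 ± i (complex conjugate pair).
For λ=-4+i: an eigenvector is (3,-2) - i(2,-1) = (3 - 2i, -2 + i).
A real fundamental pair from Re and Im of e^((-4+i)t)v: X_1 = e^(-4t)(cos(t)·(3,-2) + sin(t)·(2,-1)), X_2 = e^(-4t)(sin(t)·(3,-2) - cos(t)·(2,-1)).
General solution: c_1X_1 + c_2X_2.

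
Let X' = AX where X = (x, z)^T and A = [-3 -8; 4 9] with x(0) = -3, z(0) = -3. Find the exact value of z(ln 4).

A = [[-3,-8],[4,9]]; eigenvalues λ = 1, 5.
Eigenvectors: (-2,1) for λ=1, (1,-1) for λ=5.
From the initial condition, c_1 = 6, c_2 = 9.
z(ln 4) = (6)(4^1)(1) + (9)(4^5)(-1) = -9192.

-9192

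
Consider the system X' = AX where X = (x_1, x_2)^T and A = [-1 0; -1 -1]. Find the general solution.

x_1(t) = c_2e^(-t), x_2(t) = -c_1e^(-t) - c_2te^(-t) + 3c_2e^(-t)

Coefficient matrix A = [[-1, 0], [-1, -1]].
Characteristic polynomial det(A - λI) = λ^2 + 2λ + 1 = 0.
Single eigenvalue λ = -1 with algebraic multiplicity 2.
Eigenvector v = (0,-1); generalized eigenvector w with (A-λI)w=v is (1,3).
General solution: e^(-t)[c_1·v + c_2·(t·v + w)].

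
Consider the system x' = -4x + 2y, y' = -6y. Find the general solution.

Coefficient matrix A = [[-4, 2], [0, -6]].
Characteristic polynomial det(A - λI) = λ^2 + 10λ + 24 = 0.
Eigenvalues λ = -6, -4.
For λ=-6: (A-λI) row 1 is [2, 2], so an eigenvector is (1, -1).
For λ=-4: (A-λI) row 1 is [0, 2], so an eigenvector is (1, 0).
General solution: c_1e^(-6t)(1,-1) + c_2e^(-4t)(1,0).

x(t) = c_1e^(-6t) + c_2e^(-4t), y(t) = -c_1e^(-6t)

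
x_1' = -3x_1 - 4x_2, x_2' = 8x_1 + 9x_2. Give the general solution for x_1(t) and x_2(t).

Coefficient matrix A = [[-3, -4], [8, 9]].
Characteristic polynomial det(A - λI) = λ^2 - 6λ + 5 = 0.
Eigenvalues λ = 5, 1.
For λ=5: (A-λI) row 1 is [-8, -4], so an eigenvector is (1, -2).
For λ=1: (A-λI) row 1 is [-4, -4], so an eigenvector is (-1, 1).
General solution: C_1e^(5t)(1,-2) + C_2e^(t)(-1,1).

x_1(t) = C_1e^(5t) - C_2e^(t), x_2(t) = -2C_1e^(5t) + C_2e^(t)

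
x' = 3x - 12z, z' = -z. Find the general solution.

Coefficient matrix A = [[3, -12], [0, -1]].
Characteristic polynomial det(A - λI) = λ^2 - 2λ - 3 = 0.
Eigenvalues λ = -1, 3.
For λ=-1: (A-λI) row 1 is [4, -12], so an eigenvector is (3, 1).
For λ=3: (A-λI) row 1 is [0, -12], so an eigenvector is (-1, 0).
General solution: K_1e^(-t)(3,1) + K_2e^(3t)(-1,0).

x(t) = 3K_1e^(-t) - K_2e^(3t), z(t) = K_1e^(-t)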